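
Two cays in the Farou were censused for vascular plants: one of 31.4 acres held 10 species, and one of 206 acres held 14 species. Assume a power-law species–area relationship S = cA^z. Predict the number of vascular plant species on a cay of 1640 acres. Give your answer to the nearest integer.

20

z = ln(14/10) / ln(206/31.4) = 0.3365 / 1.8811 = 0.1789
c = 10 / 31.4^0.1789 = 10 / 1.853 = 5.398
S₃ = 5.398 × 1640^0.1789 = 5.398 × 3.759 ≈ 20.29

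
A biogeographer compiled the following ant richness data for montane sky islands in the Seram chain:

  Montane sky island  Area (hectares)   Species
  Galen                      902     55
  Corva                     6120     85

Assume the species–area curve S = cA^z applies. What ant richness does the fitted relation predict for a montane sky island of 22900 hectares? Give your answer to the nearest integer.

115

z = ln(85/55) / ln(6120/902) = 0.4353 / 1.9147 = 0.2274
c = 55 / 902^0.2274 = 55 / 4.698 = 11.71
S₃ = 11.71 × 22900^0.2274 = 11.71 × 9.8 ≈ 114.7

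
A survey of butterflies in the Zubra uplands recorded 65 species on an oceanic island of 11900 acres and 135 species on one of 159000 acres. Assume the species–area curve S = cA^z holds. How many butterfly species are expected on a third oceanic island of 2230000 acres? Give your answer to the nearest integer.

284

z = ln(135/65) / ln(159000/11900) = 0.7309 / 2.5924 = 0.2819
c = 65 / 11900^0.2819 = 65 / 14.09 = 4.612
S₃ = 4.612 × 2230000^0.2819 = 4.612 × 61.64 ≈ 284.2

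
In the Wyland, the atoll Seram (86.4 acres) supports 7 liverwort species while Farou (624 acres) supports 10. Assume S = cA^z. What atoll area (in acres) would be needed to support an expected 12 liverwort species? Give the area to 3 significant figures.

1710 acres

z = ln(10/7) / ln(624/86.4) = 0.3567 / 1.9772 = 0.1804
c = 7 / 86.4^0.1804 = 7 / 2.235 = 3.132
A = (12/3.132)^(1/0.1804) ⇒ ln A = ln(3.832)/0.1804 = 7.4468
A = e^7.4468 ≈ 1714 acres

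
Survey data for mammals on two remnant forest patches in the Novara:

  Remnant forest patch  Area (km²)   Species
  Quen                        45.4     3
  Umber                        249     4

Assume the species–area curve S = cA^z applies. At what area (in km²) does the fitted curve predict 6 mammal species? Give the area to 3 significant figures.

2740 km²

z = ln(4/3) / ln(249/45.4) = 0.2877 / 1.7019 = 0.1690
c = 3 / 45.4^0.1690 = 3 / 1.906 = 1.574
A = (6/1.574)^(1/0.1690) ⇒ ln A = ln(3.812)/0.1690 = 7.9162
A = e^7.9162 ≈ 2741 km²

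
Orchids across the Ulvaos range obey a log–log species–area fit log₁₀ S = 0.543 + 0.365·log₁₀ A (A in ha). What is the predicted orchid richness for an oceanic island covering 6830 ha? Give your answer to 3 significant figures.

87.6

S = 3.491 × 6830^0.365
ln S = ln 3.491 + 0.365 × ln 6830 = 1.2503 + 0.365 × 8.8291 = 4.4729
S = e^4.4729 ≈ 87.61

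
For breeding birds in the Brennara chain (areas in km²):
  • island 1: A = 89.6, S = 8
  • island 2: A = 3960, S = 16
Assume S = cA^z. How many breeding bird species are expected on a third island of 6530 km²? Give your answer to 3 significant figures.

17.5

z = ln(16/8) / ln(3960/89.6) = 0.6931 / 3.7886 = 0.1830
c = 8 / 89.6^0.1830 = 8 / 2.276 = 3.515
S₃ = 3.515 × 6530^0.1830 = 3.515 × 4.988 ≈ 17.53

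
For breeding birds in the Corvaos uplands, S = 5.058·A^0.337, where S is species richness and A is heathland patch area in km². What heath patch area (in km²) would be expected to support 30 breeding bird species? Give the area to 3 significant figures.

197 km²

30 = 5.058 × A^0.337  ⇒  A^0.337 = 30/5.058 = 5.931
ln A = ln(5.931) / 0.337 = 1.7802 / 0.337 = 5.2826
A = e^5.2826 ≈ 196.9 km²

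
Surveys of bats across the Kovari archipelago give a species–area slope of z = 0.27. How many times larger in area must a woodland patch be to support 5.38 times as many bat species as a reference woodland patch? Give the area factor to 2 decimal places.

508.86

(A₂/A₁)^0.27 = 5.38, so A₂/A₁ = 5.38^(1/0.27) = 5.38^3.704
ln(A₂/A₁) = ln 5.38 / 0.27 = 1.6827 / 0.27 = 6.2322
A₂/A₁ = e^6.2322 ≈ 508.9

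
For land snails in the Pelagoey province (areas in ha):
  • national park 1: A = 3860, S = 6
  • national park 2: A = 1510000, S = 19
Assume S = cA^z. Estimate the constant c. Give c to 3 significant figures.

1.22

z = ln(S₂/S₁) / ln(A₂/A₁) = ln(19/6) / ln(1510000/3860) = 1.1527 / 5.9692 = 0.1931
c = S₁ / A₁^z = 6 / 3860^0.1931 = 6 / 4.927 = 1.218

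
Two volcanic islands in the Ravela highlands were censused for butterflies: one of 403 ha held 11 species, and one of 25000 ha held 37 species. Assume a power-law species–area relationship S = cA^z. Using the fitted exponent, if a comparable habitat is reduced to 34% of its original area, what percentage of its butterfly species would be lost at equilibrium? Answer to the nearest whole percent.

z = ln(37/11) / ln(25000/403) = 1.2130 / 4.1277 = 0.2939
S_new/S_old = (A_new/A_old)^z = 0.34^0.2939 = exp(0.2939 × -1.0788) = 0.7283
Fraction lost = 1 − 0.7283 = 0.2717

27%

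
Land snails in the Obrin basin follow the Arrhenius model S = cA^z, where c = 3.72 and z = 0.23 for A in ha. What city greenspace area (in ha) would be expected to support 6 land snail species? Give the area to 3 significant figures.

7.99 ha

6 = 3.72 × A^0.23  ⇒  A^0.23 = 6/3.72 = 1.613
ln A = ln(1.613) / 0.23 = 0.4780 / 0.23 = 2.0784
A = e^2.0784 ≈ 7.992 ha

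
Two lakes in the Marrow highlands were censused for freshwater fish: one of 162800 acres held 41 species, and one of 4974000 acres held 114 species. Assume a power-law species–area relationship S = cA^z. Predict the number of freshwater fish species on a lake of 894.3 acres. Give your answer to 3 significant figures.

z = ln(114/41) / ln(4974000/162800) = 1.0226 / 3.4195 = 0.2991
c = 41 / 162800^0.2991 = 41 / 36.19 = 1.133
S₃ = 1.133 × 894.3^0.2991 = 1.133 × 7.633 ≈ 8.647

8.65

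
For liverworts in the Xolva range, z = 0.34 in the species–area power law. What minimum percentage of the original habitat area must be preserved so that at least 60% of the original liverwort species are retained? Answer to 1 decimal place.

Need (A_new/A_old)^0.34 = 0.6, so A_new/A_old = 0.6^(1/0.34) = 0.6^2.941
ln(A_new/A_old) = ln 0.6 / 0.34 = -0.5108 / 0.34 = -1.5024
A_new/A_old = e^-1.5024 ≈ 0.2226

22.3%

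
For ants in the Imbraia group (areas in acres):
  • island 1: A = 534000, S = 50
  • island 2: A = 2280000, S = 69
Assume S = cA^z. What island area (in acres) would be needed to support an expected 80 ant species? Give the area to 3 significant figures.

z = ln(69/50) / ln(2280000/534000) = 0.3221 / 1.4515 = 0.2219
c = 50 / 534000^0.2219 = 50 / 18.66 = 2.68
A = (80/2.68)^(1/0.2219) ⇒ ln A = ln(29.85)/0.2219 = 15.3063
A = e^15.3063 ≈ 4440681 acres

4440000 acres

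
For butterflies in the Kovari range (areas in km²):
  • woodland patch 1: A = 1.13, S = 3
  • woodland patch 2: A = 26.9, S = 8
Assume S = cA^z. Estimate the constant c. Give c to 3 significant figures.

2.89

z = ln(S₂/S₁) / ln(A₂/A₁) = ln(8/3) / ln(26.9/1.13) = 0.9808 / 3.1699 = 0.3094
c = S₁ / A₁^z = 3 / 1.13^0.3094 = 3 / 1.039 = 2.889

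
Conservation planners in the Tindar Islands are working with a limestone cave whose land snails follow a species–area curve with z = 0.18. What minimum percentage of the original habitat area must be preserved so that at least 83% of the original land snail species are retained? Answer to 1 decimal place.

35.5%

Need (A_new/A_old)^0.18 = 0.83, so A_new/A_old = 0.83^(1/0.18) = 0.83^5.556
ln(A_new/A_old) = ln 0.83 / 0.18 = -0.1863 / 0.18 = -1.0352
A_new/A_old = e^-1.0352 ≈ 0.3552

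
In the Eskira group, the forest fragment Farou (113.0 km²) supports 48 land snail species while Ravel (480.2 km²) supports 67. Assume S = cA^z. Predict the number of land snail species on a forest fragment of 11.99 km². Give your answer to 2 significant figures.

z = ln(67/48) / ln(480.2/113) = 0.3335 / 1.4468 = 0.2305
c = 48 / 113^0.2305 = 48 / 2.973 = 16.14
S₃ = 16.14 × 11.99^0.2305 = 16.14 × 1.773 ≈ 28.62

29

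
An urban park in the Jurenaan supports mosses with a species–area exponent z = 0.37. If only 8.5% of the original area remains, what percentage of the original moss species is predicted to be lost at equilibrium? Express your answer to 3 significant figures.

S_new/S_old = (A_new/A_old)^z = 0.085^0.37
= exp(0.37 × ln 0.085) = exp(0.37 × -2.4651) = exp(-0.9121) ≈ 0.4017
Fraction lost = 1 − 0.4017 = 0.5983

59.8%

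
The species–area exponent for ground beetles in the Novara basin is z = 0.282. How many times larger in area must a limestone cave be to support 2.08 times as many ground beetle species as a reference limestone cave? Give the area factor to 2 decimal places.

(A₂/A₁)^0.282 = 2.08, so A₂/A₁ = 2.08^(1/0.282) = 2.08^3.546
ln(A₂/A₁) = ln 2.08 / 0.282 = 0.7324 / 0.282 = 2.5970
A₂/A₁ = e^2.5970 ≈ 13.42

13.42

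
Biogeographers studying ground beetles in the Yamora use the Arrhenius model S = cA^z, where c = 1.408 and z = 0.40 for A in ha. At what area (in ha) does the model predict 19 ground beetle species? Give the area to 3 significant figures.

669 ha

19 = 1.408 × A^0.4  ⇒  A^0.4 = 19/1.408 = 13.49
ln A = ln(13.49) / 0.4 = 2.6023 / 0.4 = 6.5057
A = e^6.5057 ≈ 668.9 ha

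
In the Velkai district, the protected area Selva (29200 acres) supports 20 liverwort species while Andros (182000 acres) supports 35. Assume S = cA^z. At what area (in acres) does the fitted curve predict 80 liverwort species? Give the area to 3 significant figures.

z = ln(35/20) / ln(182000/29200) = 0.5596 / 1.8298 = 0.3058
c = 20 / 29200^0.3058 = 20 / 23.21 = 0.8618
A = (80/0.8618)^(1/0.3058) ⇒ ln A = ln(92.83)/0.3058 = 14.8148
A = e^14.8148 ≈ 2716473 acres

2720000 acres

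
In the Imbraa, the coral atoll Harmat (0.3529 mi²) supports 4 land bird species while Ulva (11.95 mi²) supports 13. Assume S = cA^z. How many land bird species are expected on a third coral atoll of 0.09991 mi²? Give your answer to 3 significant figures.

z = ln(13/4) / ln(11.95/0.3529) = 1.1787 / 3.5223 = 0.3346
c = 4 / 0.3529^0.3346 = 4 / 0.7057 = 5.668
S₃ = 5.668 × 0.09991^0.3346 = 5.668 × 0.4626 ≈ 2.622

2.62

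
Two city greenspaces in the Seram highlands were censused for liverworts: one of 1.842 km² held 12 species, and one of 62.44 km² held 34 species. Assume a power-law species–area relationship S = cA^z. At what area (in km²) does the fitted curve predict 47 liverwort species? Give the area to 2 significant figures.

z = ln(34/12) / ln(62.44/1.842) = 1.0415 / 3.5234 = 0.2956
c = 12 / 1.842^0.2956 = 12 / 1.198 = 10.02
A = (47/10.02)^(1/0.2956) ⇒ ln A = ln(4.692)/0.2956 = 5.2296
A = e^5.2296 ≈ 186.7 km²

190 km²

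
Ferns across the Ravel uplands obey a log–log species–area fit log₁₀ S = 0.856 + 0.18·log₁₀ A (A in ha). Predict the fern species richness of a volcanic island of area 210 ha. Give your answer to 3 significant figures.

S = 7.178 × 210^0.18
ln S = ln 7.178 + 0.18 × ln 210 = 1.9710 + 0.18 × 5.3471 = 2.9335
S = e^2.9335 ≈ 18.79

18.8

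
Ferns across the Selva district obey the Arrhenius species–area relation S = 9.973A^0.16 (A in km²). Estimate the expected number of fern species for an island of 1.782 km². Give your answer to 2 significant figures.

S = 9.973 × 1.782^0.16
ln S = ln 9.973 + 0.16 × ln 1.782 = 2.2999 + 0.16 × 0.5777 = 2.3923
S = e^2.3923 ≈ 10.94

11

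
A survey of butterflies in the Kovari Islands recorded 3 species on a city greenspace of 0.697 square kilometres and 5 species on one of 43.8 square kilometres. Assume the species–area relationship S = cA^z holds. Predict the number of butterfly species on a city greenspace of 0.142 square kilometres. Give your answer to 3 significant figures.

2.47

z = ln(5/3) / ln(43.8/0.697) = 0.5108 / 4.1406 = 0.1234
c = 3 / 0.697^0.1234 = 3 / 0.9564 = 3.137
S₃ = 3.137 × 0.142^0.1234 = 3.137 × 0.786 ≈ 2.465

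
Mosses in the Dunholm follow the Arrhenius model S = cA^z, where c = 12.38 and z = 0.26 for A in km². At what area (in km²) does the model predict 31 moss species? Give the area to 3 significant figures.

31 = 12.38 × A^0.26  ⇒  A^0.26 = 31/12.38 = 2.504
ln A = ln(2.504) / 0.26 = 0.9179 / 0.26 = 3.5304
A = e^3.5304 ≈ 34.14 km²

34.1 km²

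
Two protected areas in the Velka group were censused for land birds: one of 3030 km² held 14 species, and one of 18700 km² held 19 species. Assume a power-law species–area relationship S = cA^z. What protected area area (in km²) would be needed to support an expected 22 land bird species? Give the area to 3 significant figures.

z = ln(19/14) / ln(18700/3030) = 0.3054 / 1.8200 = 0.1678
c = 14 / 3030^0.1678 = 14 / 3.839 = 3.647
A = (22/3.647)^(1/0.1678) ⇒ ln A = ln(6.032)/0.1678 = 10.7100
A = e^10.7100 ≈ 44801 km²

44800 km²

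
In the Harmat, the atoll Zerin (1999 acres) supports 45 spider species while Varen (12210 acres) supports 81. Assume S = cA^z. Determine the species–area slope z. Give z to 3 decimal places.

0.325

Taking logs: ln S = ln c + z ln A, so z = (ln S₂ − ln S₁)/(ln A₂ − ln A₁).
z = ln(81/45) / ln(12210/1999) = ln(1.8) / ln(6.108) = 0.5878 / 1.8096 = 0.3248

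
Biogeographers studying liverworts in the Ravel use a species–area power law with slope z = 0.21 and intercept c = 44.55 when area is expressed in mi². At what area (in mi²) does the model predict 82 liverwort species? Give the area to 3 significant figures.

82 = 44.55 × A^0.21  ⇒  A^0.21 = 82/44.55 = 1.841
ln A = ln(1.841) / 0.21 = 0.6101 / 0.21 = 2.9053
A = e^2.9053 ≈ 18.27 mi²

18.3 mi²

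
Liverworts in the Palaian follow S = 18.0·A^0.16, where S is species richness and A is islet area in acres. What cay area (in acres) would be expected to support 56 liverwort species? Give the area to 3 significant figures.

56 = 18 × A^0.16  ⇒  A^0.16 = 56/18 = 3.111
ln A = ln(3.111) / 0.16 = 1.1350 / 0.16 = 7.0936
A = e^7.0936 ≈ 1204 acres

1200 acres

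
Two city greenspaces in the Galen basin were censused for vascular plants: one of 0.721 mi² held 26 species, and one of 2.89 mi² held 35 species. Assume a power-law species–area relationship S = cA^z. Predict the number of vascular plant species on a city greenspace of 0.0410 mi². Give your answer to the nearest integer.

14

z = ln(35/26) / ln(2.89/0.721) = 0.2973 / 1.3884 = 0.2141
c = 26 / 0.721^0.2141 = 26 / 0.9324 = 27.89
S₃ = 27.89 × 0.041^0.2141 = 27.89 × 0.5047 ≈ 14.07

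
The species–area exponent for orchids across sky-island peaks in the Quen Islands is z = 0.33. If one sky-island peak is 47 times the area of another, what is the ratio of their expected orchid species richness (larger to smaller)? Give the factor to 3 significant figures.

3.56

S₂/S₁ = (A₂/A₁)^z = 47^0.33
ln(S₂/S₁) = 0.33 × ln 47 = 0.33 × 3.8501 = 1.2705
S₂/S₁ = e^1.2705 ≈ 3.563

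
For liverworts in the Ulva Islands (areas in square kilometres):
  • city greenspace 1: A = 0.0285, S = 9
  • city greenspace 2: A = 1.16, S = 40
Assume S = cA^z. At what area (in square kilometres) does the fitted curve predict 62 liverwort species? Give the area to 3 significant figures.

3.45 square kilometres

z = ln(40/9) / ln(1.16/0.0285) = 1.4917 / 3.7063 = 0.4025
c = 9 / 0.0285^0.4025 = 9 / 0.2388 = 37.68
A = (62/37.68)^(1/0.4025) ⇒ ln A = ln(1.645)/0.4025 = 1.2373
A = e^1.2373 ≈ 3.446 square kilometres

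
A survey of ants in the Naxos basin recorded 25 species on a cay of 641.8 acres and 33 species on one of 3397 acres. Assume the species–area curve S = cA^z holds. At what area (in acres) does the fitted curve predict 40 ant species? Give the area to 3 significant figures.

10800 acres

z = ln(33/25) / ln(3397/641.8) = 0.2776 / 1.6664 = 0.1666
c = 25 / 641.8^0.1666 = 25 / 2.936 = 8.515
A = (40/8.515)^(1/0.1666) ⇒ ln A = ln(4.697)/0.1666 = 9.2853
A = e^9.2853 ≈ 10778 acres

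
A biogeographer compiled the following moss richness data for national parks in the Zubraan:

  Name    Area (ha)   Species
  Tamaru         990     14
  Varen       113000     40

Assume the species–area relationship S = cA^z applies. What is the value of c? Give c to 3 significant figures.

z = ln(S₂/S₁) / ln(A₂/A₁) = ln(40/14) / ln(113000/990) = 1.0498 / 4.7374 = 0.2216
c = S₁ / A₁^z = 14 / 990^0.2216 = 14 / 4.611 = 3.036

3.04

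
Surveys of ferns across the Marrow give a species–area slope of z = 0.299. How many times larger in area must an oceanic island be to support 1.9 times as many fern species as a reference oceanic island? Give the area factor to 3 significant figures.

8.56

(A₂/A₁)^0.299 = 1.9, so A₂/A₁ = 1.9^(1/0.299) = 1.9^3.344
ln(A₂/A₁) = ln 1.9 / 0.299 = 0.6419 / 0.299 = 2.1467
A₂/A₁ = e^2.1467 ≈ 8.556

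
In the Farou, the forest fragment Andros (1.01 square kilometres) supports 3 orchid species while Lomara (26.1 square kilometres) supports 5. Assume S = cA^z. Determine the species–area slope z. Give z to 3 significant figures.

0.157

Taking logs: ln S = ln c + z ln A, so z = (ln S₂ − ln S₁)/(ln A₂ − ln A₁).
z = ln(5/3) / ln(26.1/1.01) = ln(1.667) / ln(25.84) = 0.5108 / 3.2520 = 0.1571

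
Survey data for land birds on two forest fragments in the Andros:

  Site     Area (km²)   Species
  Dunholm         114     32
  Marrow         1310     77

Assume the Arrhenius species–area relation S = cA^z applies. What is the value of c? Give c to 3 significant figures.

5.83

z = ln(S₂/S₁) / ln(A₂/A₁) = ln(77/32) / ln(1310/114) = 0.8781 / 2.4416 = 0.3596
c = S₁ / A₁^z = 32 / 114^0.3596 = 32 / 5.492 = 5.827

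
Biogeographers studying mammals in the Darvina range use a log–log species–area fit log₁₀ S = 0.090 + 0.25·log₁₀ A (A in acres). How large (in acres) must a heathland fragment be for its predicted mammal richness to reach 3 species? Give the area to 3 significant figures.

3 = 1.23 × A^0.25  ⇒  A^0.25 = 3/1.23 = 2.438
ln A = ln(2.438) / 0.25 = 0.8914 / 0.25 = 3.5655
A = e^3.5655 ≈ 35.36 acres

35.4 acres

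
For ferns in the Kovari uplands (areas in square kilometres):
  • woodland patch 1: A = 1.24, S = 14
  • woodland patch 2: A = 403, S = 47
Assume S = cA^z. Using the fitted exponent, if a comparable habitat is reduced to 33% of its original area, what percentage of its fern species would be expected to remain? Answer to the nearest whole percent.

z = ln(47/14) / ln(403/1.24) = 1.2111 / 5.7838 = 0.2094
S_new/S_old = (A_new/A_old)^z = 0.33^0.2094 = exp(0.2094 × -1.1087) = 0.7928

79%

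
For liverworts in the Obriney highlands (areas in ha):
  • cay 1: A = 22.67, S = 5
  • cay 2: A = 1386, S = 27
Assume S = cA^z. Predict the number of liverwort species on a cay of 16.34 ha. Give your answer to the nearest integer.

z = ln(27/5) / ln(1386/22.67) = 1.6864 / 4.1131 = 0.4100
c = 5 / 22.67^0.4100 = 5 / 3.595 = 1.391
S₃ = 1.391 × 16.34^0.4100 = 1.391 × 3.144 ≈ 4.372

4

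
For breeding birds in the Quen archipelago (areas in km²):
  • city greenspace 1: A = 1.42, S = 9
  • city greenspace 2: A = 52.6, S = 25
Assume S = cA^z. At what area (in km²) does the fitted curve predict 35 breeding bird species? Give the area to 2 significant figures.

z = ln(25/9) / ln(52.6/1.42) = 1.0217 / 3.6121 = 0.2828
c = 9 / 1.42^0.2828 = 9 / 1.104 = 8.15
A = (35/8.15)^(1/0.2828) ⇒ ln A = ln(4.294)/0.2828 = 5.1523
A = e^5.1523 ≈ 172.8 km²

170 km²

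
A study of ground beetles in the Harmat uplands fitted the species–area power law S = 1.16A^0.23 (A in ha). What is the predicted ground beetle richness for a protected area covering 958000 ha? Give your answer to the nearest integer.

S = 1.16 × 958000^0.23
ln S = ln 1.16 + 0.23 × ln 958000 = 0.1484 + 0.23 × 13.7726 = 3.3161
S = e^3.3161 ≈ 27.55

28 species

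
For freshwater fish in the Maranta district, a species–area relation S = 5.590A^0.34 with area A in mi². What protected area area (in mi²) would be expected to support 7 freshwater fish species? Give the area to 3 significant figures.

7 = 5.59 × A^0.34  ⇒  A^0.34 = 7/5.59 = 1.252
ln A = ln(1.252) / 0.34 = 0.2249 / 0.34 = 0.6616
A = e^0.6616 ≈ 1.938 mi²

1.94 mi²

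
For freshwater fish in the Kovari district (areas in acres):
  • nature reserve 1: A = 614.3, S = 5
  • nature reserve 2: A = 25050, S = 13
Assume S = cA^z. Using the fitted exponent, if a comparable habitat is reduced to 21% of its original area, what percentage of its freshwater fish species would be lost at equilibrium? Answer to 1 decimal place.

z = ln(13/5) / ln(25050/614.3) = 0.9555 / 3.7081 = 0.2577
S_new/S_old = (A_new/A_old)^z = 0.21^0.2577 = exp(0.2577 × -1.5606) = 0.6689
Fraction lost = 1 − 0.6689 = 0.3311

33.1%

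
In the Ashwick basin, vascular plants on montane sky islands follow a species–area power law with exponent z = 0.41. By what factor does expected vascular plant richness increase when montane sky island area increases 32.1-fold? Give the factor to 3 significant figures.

4.15

S₂/S₁ = (A₂/A₁)^z = 32.1^0.41
ln(S₂/S₁) = 0.41 × ln 32.1 = 0.41 × 3.4689 = 1.4222
S₂/S₁ = e^1.4222 ≈ 4.146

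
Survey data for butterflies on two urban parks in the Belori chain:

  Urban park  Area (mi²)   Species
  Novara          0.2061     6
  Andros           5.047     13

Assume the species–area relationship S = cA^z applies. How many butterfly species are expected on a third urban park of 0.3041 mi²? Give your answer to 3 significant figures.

6.59

z = ln(13/6) / ln(5.047/0.2061) = 0.7732 / 3.1982 = 0.2418
c = 6 / 0.2061^0.2418 = 6 / 0.6826 = 8.79
S₃ = 8.79 × 0.3041^0.2418 = 8.79 × 0.7499 ≈ 6.592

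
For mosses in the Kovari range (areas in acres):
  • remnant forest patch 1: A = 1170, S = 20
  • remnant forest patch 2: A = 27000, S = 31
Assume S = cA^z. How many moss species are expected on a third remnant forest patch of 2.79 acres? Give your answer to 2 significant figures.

8.6

z = ln(31/20) / ln(27000/1170) = 0.4383 / 3.1388 = 0.1396
c = 20 / 1170^0.1396 = 20 / 2.682 = 7.458
S₃ = 7.458 × 2.79^0.1396 = 7.458 × 1.154 ≈ 8.607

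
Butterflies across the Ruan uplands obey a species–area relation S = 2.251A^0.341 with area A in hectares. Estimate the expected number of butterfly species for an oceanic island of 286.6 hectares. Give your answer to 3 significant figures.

S = 2.251 × 286.6^0.341
ln S = ln 2.251 + 0.341 × ln 286.6 = 0.8114 + 0.341 × 5.6581 = 2.7408
S = e^2.7408 ≈ 15.5

15.5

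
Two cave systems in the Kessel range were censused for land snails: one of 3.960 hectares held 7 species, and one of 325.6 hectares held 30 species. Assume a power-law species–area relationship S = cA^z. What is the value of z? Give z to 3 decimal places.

0.330

Taking logs: ln S = ln c + z ln A, so z = (ln S₂ − ln S₁)/(ln A₂ − ln A₁).
z = ln(30/7) / ln(325.6/3.96) = ln(4.286) / ln(82.22) = 1.4553 / 4.4094 = 0.3300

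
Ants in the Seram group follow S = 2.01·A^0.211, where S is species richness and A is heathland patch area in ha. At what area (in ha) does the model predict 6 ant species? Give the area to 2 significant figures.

180 ha

6 = 2.01 × A^0.211  ⇒  A^0.211 = 6/2.01 = 2.985
ln A = ln(2.985) / 0.211 = 1.0936 / 0.211 = 5.1831
A = e^5.1831 ≈ 178.2 ha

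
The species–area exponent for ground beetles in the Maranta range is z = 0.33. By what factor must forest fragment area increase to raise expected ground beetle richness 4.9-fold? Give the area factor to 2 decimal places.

(A₂/A₁)^0.33 = 4.9, so A₂/A₁ = 4.9^(1/0.33) = 4.9^3.03
ln(A₂/A₁) = ln 4.9 / 0.33 = 1.5892 / 0.33 = 4.8159
A₂/A₁ = e^4.8159 ≈ 123.5

123.45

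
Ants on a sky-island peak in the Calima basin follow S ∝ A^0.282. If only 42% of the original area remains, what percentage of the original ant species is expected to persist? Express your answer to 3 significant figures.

78.3%

S_new/S_old = (A_new/A_old)^z = 0.42^0.282
= exp(0.282 × ln 0.42) = exp(0.282 × -0.8675) = exp(-0.2446) ≈ 0.783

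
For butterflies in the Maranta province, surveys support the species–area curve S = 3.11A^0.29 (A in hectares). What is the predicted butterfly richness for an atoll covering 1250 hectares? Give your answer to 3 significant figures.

S = 3.11 × 1250^0.29 = 3.11 × 7.909 ≈ 24.6

24.6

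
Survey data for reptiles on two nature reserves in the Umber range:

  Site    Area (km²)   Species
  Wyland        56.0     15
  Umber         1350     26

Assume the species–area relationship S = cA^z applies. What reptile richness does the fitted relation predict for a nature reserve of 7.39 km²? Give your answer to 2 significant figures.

11

z = ln(26/15) / ln(1350/56) = 0.5500 / 3.1825 = 0.1728
c = 15 / 56^0.1728 = 15 / 2.005 = 7.481
S₃ = 7.481 × 7.39^0.1728 = 7.481 × 1.413 ≈ 10.57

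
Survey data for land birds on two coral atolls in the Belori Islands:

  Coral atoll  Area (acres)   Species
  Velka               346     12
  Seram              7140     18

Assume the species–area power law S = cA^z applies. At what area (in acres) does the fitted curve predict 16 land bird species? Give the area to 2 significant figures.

z = ln(18/12) / ln(7140/346) = 0.4055 / 3.0270 = 0.1339
c = 12 / 346^0.1339 = 12 / 2.188 = 5.484
A = (16/5.484)^(1/0.1339) ⇒ ln A = ln(2.918)/0.1339 = 7.9942
A = e^7.9942 ≈ 2964 acres

3000 acres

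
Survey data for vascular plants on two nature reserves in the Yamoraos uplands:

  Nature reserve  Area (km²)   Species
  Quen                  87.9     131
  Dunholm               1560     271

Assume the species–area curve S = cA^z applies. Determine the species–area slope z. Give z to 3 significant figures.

0.253

Taking logs: ln S = ln c + z ln A, so z = (ln S₂ − ln S₁)/(ln A₂ − ln A₁).
z = ln(271/131) / ln(1560/87.9) = ln(2.069) / ln(17.75) = 0.7269 / 2.8762 = 0.2527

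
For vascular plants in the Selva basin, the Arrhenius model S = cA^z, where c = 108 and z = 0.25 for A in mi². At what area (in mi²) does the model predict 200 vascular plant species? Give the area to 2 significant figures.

200 = 108 × A^0.25  ⇒  A^0.25 = 200/108 = 1.852
ln A = ln(1.852) / 0.25 = 0.6162 / 0.25 = 2.4647
A = e^2.4647 ≈ 11.76 mi²

12 mi²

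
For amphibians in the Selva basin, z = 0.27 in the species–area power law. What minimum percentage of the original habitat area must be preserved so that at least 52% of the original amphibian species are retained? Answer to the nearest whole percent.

9%

Need (A_new/A_old)^0.27 = 0.52, so A_new/A_old = 0.52^(1/0.27) = 0.52^3.704
ln(A_new/A_old) = ln 0.52 / 0.27 = -0.6539 / 0.27 = -2.4219
A_new/A_old = e^-2.4219 ≈ 0.08875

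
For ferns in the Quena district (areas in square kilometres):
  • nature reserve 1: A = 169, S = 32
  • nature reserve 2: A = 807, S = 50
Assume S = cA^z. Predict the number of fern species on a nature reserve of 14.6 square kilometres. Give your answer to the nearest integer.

16

z = ln(50/32) / ln(807/169) = 0.4463 / 1.5634 = 0.2855
c = 32 / 169^0.2855 = 32 / 4.325 = 7.399
S₃ = 7.399 × 14.6^0.2855 = 7.399 × 2.15 ≈ 15.91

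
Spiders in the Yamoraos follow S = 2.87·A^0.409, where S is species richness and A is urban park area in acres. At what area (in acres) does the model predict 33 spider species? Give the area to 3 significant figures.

392 acres

33 = 2.87 × A^0.409  ⇒  A^0.409 = 33/2.87 = 11.5
ln A = ln(11.5) / 0.409 = 2.4422 / 0.409 = 5.9711
A = e^5.9711 ≈ 392 acres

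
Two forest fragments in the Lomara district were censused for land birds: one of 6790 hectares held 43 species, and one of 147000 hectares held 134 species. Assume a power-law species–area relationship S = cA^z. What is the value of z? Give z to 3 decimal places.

Taking logs: ln S = ln c + z ln A, so z = (ln S₂ − ln S₁)/(ln A₂ − ln A₁).
z = ln(134/43) / ln(147000/6790) = ln(3.116) / ln(21.65) = 1.1366 / 3.0750 = 0.3696

0.370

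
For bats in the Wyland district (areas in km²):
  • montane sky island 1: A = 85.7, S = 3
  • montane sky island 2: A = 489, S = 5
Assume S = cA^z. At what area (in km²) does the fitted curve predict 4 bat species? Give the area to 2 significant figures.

z = ln(5/3) / ln(489/85.7) = 0.5108 / 1.7415 = 0.2933
c = 3 / 85.7^0.2933 = 3 / 3.69 = 0.8131
A = (4/0.8131)^(1/0.2933) ⇒ ln A = ln(4.92)/0.2933 = 5.4316
A = e^5.4316 ≈ 228.5 km²

230 km²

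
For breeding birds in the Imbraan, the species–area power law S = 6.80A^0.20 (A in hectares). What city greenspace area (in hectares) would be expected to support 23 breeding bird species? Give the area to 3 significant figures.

443 hectares

23 = 6.8 × A^0.2  ⇒  A^0.2 = 23/6.8 = 3.382
ln A = ln(3.382) / 0.2 = 1.2186 / 0.2 = 6.0929
A = e^6.0929 ≈ 442.7 hectares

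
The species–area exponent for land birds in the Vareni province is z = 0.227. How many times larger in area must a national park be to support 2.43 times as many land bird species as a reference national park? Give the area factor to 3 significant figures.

50.0

(A₂/A₁)^0.227 = 2.43, so A₂/A₁ = 2.43^(1/0.227) = 2.43^4.405
ln(A₂/A₁) = ln 2.43 / 0.227 = 0.8879 / 0.227 = 3.9114
A₂/A₁ = e^3.9114 ≈ 49.97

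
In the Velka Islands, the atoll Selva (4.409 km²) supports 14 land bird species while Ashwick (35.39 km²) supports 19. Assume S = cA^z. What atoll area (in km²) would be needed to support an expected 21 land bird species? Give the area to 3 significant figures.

70.0 km²

z = ln(19/14) / ln(35.39/4.409) = 0.3054 / 2.0828 = 0.1466
c = 14 / 4.409^0.1466 = 14 / 1.243 = 11.26
A = (21/11.26)^(1/0.1466) ⇒ ln A = ln(1.865)/0.1466 = 4.2490
A = e^4.2490 ≈ 70.04 km²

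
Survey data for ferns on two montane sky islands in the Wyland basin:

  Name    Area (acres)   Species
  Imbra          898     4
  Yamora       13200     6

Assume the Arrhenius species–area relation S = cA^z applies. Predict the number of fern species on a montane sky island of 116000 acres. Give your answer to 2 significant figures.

8.3

z = ln(6/4) / ln(13200/898) = 0.4055 / 2.6878 = 0.1509
c = 4 / 898^0.1509 = 4 / 2.789 = 1.434
S₃ = 1.434 × 116000^0.1509 = 1.434 × 5.808 ≈ 8.328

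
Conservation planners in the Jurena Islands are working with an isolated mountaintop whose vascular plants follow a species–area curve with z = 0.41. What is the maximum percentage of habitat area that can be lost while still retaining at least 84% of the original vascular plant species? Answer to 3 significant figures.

Need (A_new/A_old)^0.41 = 0.84, so A_new/A_old = 0.84^(1/0.41) = 0.84^2.439
ln(A_new/A_old) = ln 0.84 / 0.41 = -0.1744 / 0.41 = -0.4253
A_new/A_old = e^-0.4253 ≈ 0.6536
Fraction that can be lost = 1 − 0.6536 = 0.3464

34.6%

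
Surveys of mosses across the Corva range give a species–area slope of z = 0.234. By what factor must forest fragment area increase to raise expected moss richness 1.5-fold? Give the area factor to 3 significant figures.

5.66

(A₂/A₁)^0.234 = 1.5, so A₂/A₁ = 1.5^(1/0.234) = 1.5^4.274
ln(A₂/A₁) = ln 1.5 / 0.234 = 0.4055 / 0.234 = 1.7328
A₂/A₁ = e^1.7328 ≈ 5.656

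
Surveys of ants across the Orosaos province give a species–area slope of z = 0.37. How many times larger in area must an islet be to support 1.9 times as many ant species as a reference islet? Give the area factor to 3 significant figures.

(A₂/A₁)^0.37 = 1.9, so A₂/A₁ = 1.9^(1/0.37) = 1.9^2.703
ln(A₂/A₁) = ln 1.9 / 0.37 = 0.6419 / 0.37 = 1.7347
A₂/A₁ = e^1.7347 ≈ 5.667

5.67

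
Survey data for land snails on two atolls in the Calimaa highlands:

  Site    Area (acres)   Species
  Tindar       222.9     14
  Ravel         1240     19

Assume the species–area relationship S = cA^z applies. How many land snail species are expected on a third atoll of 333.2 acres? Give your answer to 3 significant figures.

z = ln(19/14) / ln(1240/222.9) = 0.3054 / 1.7161 = 0.1779
c = 14 / 222.9^0.1779 = 14 / 2.617 = 5.349
S₃ = 5.349 × 333.2^0.1779 = 5.349 × 2.811 ≈ 15.04

15.0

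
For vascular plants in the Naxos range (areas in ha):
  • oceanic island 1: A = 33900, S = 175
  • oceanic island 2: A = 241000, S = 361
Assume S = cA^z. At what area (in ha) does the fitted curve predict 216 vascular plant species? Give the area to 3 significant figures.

z = ln(361/175) / ln(241000/33900) = 0.7241 / 1.9614 = 0.3692
c = 175 / 33900^0.3692 = 175 / 47.04 = 3.721
A = (216/3.721)^(1/0.3692) ⇒ ln A = ln(58.06)/0.3692 = 11.0013
A = e^11.0013 ≈ 59954 ha

60000 ha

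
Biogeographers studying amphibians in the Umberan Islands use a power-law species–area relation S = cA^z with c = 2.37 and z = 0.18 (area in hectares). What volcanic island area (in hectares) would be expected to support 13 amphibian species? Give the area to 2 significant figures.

13 = 2.37 × A^0.18  ⇒  A^0.18 = 13/2.37 = 5.485
ln A = ln(5.485) / 0.18 = 1.7021 / 0.18 = 9.4559
A = e^9.4559 ≈ 12783 hectares

13000 hectares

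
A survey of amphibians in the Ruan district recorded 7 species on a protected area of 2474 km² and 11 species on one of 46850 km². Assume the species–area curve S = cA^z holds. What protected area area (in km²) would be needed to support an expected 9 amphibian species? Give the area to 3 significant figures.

12700 km²

z = ln(11/7) / ln(46850/2474) = 0.4520 / 2.9411 = 0.1537
c = 7 / 2474^0.1537 = 7 / 3.323 = 2.107
A = (9/2.107)^(1/0.1537) ⇒ ln A = ln(4.272)/0.1537 = 9.4489
A = e^9.4489 ≈ 12694 km²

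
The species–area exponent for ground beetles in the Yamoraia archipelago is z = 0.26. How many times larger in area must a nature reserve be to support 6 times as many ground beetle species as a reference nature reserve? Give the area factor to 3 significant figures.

(A₂/A₁)^0.26 = 6, so A₂/A₁ = 6^(1/0.26) = 6^3.846
ln(A₂/A₁) = ln 6 / 0.26 = 1.7918 / 0.26 = 6.8914
A₂/A₁ = e^6.8914 ≈ 983.8

984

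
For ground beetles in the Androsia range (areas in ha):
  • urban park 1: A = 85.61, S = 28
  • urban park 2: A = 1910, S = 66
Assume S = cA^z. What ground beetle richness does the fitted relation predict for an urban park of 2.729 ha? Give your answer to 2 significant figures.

11

z = ln(66/28) / ln(1910/85.61) = 0.8575 / 3.1051 = 0.2761
c = 28 / 85.61^0.2761 = 28 / 3.417 = 8.194
S₃ = 8.194 × 2.729^0.2761 = 8.194 × 1.319 ≈ 10.81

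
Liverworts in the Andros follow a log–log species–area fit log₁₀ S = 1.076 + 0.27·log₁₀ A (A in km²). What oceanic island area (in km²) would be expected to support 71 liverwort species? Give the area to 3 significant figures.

744 km²

71 = 11.91 × A^0.27  ⇒  A^0.27 = 71/11.91 = 5.96
ln A = ln(5.96) / 0.27 = 1.7851 / 0.27 = 6.6115
A = e^6.6115 ≈ 743.6 km²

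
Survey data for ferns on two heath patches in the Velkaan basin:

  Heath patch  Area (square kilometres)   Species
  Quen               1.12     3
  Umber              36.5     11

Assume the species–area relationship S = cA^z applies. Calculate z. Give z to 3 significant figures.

Taking logs: ln S = ln c + z ln A, so z = (ln S₂ − ln S₁)/(ln A₂ − ln A₁).
z = ln(11/3) / ln(36.5/1.12) = ln(3.667) / ln(32.59) = 1.2993 / 3.4840 = 0.3729

0.373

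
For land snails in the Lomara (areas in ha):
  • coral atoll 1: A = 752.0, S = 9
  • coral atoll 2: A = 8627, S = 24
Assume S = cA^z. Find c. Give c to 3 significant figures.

0.628

z = ln(S₂/S₁) / ln(A₂/A₁) = ln(24/9) / ln(8627/752) = 0.9808 / 2.4399 = 0.4020
c = S₁ / A₁^z = 9 / 752^0.4020 = 9 / 14.33 = 0.6281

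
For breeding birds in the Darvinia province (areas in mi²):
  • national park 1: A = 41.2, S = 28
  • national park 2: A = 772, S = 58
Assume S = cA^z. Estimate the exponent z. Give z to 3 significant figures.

0.248

Taking logs: ln S = ln c + z ln A, so z = (ln S₂ − ln S₁)/(ln A₂ − ln A₁).
z = ln(58/28) / ln(772/41.2) = ln(2.071) / ln(18.74) = 0.7282 / 2.9305 = 0.2485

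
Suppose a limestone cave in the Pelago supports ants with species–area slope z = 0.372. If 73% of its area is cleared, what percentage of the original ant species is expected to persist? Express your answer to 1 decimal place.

61.4%

S_new/S_old = (A_new/A_old)^z = 0.27^0.372
= exp(0.372 × ln 0.27) = exp(0.372 × -1.3093) = exp(-0.4871) ≈ 0.6144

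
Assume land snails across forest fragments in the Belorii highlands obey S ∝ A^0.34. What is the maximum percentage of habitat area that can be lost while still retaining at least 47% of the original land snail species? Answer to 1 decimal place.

89.1%

Need (A_new/A_old)^0.34 = 0.47, so A_new/A_old = 0.47^(1/0.34) = 0.47^2.941
ln(A_new/A_old) = ln 0.47 / 0.34 = -0.7550 / 0.34 = -2.2207
A_new/A_old = e^-2.2207 ≈ 0.1085
Fraction that can be lost = 1 − 0.1085 = 0.8915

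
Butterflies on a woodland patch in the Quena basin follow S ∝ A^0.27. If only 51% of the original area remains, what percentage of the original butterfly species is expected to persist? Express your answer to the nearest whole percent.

83%

S_new/S_old = (A_new/A_old)^z = 0.51^0.27
= exp(0.27 × ln 0.51) = exp(0.27 × -0.6733) = exp(-0.1818) ≈ 0.8338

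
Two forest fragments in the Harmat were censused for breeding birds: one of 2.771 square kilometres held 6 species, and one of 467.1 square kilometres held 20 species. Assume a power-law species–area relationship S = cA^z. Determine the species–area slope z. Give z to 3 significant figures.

Taking logs: ln S = ln c + z ln A, so z = (ln S₂ − ln S₁)/(ln A₂ − ln A₁).
z = ln(20/6) / ln(467.1/2.771) = ln(3.333) / ln(168.6) = 1.2040 / 5.1273 = 0.2348

0.235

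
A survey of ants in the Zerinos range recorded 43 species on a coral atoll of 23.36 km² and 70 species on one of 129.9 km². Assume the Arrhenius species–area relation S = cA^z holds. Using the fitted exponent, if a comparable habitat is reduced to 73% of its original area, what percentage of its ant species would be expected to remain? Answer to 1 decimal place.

91.4%

z = ln(70/43) / ln(129.9/23.36) = 0.4873 / 1.7157 = 0.2840
S_new/S_old = (A_new/A_old)^z = 0.73^0.2840 = exp(0.2840 × -0.3147) = 0.9145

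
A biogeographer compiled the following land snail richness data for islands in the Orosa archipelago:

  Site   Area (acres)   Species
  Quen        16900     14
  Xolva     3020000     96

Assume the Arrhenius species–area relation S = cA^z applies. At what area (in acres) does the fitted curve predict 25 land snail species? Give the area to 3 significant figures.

80600 acres

z = ln(96/14) / ln(3020000/16900) = 1.9253 / 5.1857 = 0.3713
c = 14 / 16900^0.3713 = 14 / 37.13 = 0.3771
A = (25/0.3771)^(1/0.3713) ⇒ ln A = ln(66.3)/0.3713 = 11.2968
A = e^11.2968 ≈ 80562 acres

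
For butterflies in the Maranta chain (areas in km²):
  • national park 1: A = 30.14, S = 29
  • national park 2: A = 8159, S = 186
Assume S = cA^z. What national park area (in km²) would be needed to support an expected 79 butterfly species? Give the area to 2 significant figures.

620 km²

z = ln(186/29) / ln(8159/30.14) = 1.8585 / 5.6010 = 0.3318
c = 29 / 30.14^0.3318 = 29 / 3.096 = 9.367
A = (79/9.367)^(1/0.3318) ⇒ ln A = ln(8.434)/0.3318 = 6.4262
A = e^6.4262 ≈ 617.8 km²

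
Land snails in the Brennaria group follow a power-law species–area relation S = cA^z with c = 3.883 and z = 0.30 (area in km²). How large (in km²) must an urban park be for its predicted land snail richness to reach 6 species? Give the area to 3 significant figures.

4.27 km²

6 = 3.883 × A^0.3  ⇒  A^0.3 = 6/3.883 = 1.545
ln A = ln(1.545) / 0.3 = 0.4352 / 0.3 = 1.4505
A = e^1.4505 ≈ 4.265 km²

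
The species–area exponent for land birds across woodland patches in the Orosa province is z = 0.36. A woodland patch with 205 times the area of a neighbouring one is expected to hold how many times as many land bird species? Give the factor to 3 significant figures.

S₂/S₁ = (A₂/A₁)^z = 205^0.36
ln(S₂/S₁) = 0.36 × ln 205 = 0.36 × 5.3230 = 1.9163
S₂/S₁ = e^1.9163 ≈ 6.796

6.80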